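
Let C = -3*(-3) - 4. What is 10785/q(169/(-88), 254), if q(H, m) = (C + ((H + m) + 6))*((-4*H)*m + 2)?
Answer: 695992/33159949 ≈ 0.020989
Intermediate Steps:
C = 5 (C = 9 - 4 = 5)
q(H, m) = (2 - 4*H*m)*(11 + H + m) (q(H, m) = (5 + ((H + m) + 6))*((-4*H)*m + 2) = (5 + (6 + H + m))*(-4*H*m + 2) = (11 + H + m)*(2 - 4*H*m) = (2 - 4*H*m)*(11 + H + m))
10785/q(169/(-88), 254) = 10785/(22 + 2*(169/(-88)) + 2*254 - 44*169/(-88)*254 - 4*169/(-88)*254² - 4*254*(169/(-88))²) = 10785/(22 + 2*(169*(-1/88)) + 508 - 44*169*(-1/88)*254 - 4*169*(-1/88)*64516 - 4*254*(169*(-1/88))²) = 10785/(22 + 2*(-169/88) + 508 - 44*(-169/88)*254 - 4*(-169/88)*64516 - 4*254*(-169/88)²) = 10785/(22 - 169/44 + 508 + 21463 + 5451602/11 - 4*254*28561/7744) = 10785/(22 - 169/44 + 508 + 21463 + 5451602/11 - 3627247/968) = 10785/(497399235/968) = 10785*(968/497399235) = 695992/33159949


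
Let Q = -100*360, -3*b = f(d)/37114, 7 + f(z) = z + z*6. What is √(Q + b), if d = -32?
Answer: I*√8363663518/482 ≈ 189.74*I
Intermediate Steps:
f(z) = -7 + 7*z (f(z) = -7 + (z + z*6) = -7 + (z + 6*z) = -7 + 7*z)
b = 1/482 (b = -(-7 + 7*(-32))/(3*37114) = -(-7 - 224)/(3*37114) = -(-77)/37114 = -⅓*(-3/482) = 1/482 ≈ 0.0020747)
Q = -36000
√(Q + b) = √(-36000 + 1/482) = √(-17351999/482) = I*√8363663518/482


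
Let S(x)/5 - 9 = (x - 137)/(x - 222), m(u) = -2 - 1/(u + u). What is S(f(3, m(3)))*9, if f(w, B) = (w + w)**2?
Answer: 26625/62 ≈ 429.44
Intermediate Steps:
m(u) = -2 - 1/(2*u)
f(w, B) = 4*w**2 (f(w, B) = (2*w)**2 = 4*w**2)
S(x) = 45 + 5*(-137 + x)/(-222 + x) (S(x) = 45 + 5*((x - 137)/(x - 222)) = 45 + 5*((-137 + x)/(-222 + x)) = 45 + 5*(-137 + x)/(-222 + x))
S(f(3, m(3)))*9 = (25*(-427 + 2*(4*3**2))/(-222 + 4*3**2))*9 = (25*(-427 + 2*(4*9))/(-222 + 4*9))*9 = (25*(-427 + 2*36)/(-222 + 36))*9 = (25*(-427 + 72)/(-186))*9 = (25*(-1/186)*(-355))*9 = (8875/186)*9 = 26625/62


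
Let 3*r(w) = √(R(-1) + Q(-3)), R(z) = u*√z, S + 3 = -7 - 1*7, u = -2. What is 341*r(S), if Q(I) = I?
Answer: 341*√(-3 - 2*I)/3 ≈ 62.545 - 206.57*I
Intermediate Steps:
S = -17 (S = -3 + (-7 - 1*7) = -3 + (-7 - 7) = -3 - 14 = -17)
R(z) = -2*√z
r(w) = √(-3 - 2*I)/3 (r(w) = √(-2*I - 3)/3 = √(-3 - 2*I)/3)
341*r(S) = 341*(√(-3 - 2*I)/3) = 341*√(-3 - 2*I)/3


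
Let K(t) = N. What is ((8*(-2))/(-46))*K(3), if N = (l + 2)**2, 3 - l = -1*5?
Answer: 800/23 ≈ 34.783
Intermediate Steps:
l = 8 (l = 3 - (-1)*5 = 3 - 1*(-5) = 3 + 5 = 8)
N = 100 (N = (8 + 2)**2 = 10**2 = 100)
K(t) = 100
((8*(-2))/(-46))*K(3) = ((8*(-2))/(-46))*100 = -16*(-1/46)*100 = (8/23)*100 = 800/23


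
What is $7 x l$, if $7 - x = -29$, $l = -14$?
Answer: $-3528$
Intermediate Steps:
$x = 36$ ($x = 7 - -29 = 7 + 29 = 36$)
$7 x l = 7 \cdot 36 \left(-14\right) = 252 \left(-14\right) = -3528$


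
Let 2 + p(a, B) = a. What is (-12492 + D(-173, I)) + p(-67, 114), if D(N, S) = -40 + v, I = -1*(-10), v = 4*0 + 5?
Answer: -12596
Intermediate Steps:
p(a, B) = -2 + a
v = 5 (v = 0 + 5 = 5)
I = 10
D(N, S) = -35 (D(N, S) = -40 + 5 = -35)
(-12492 + D(-173, I)) + p(-67, 114) = (-12492 - 35) + (-2 - 67) = -12527 - 69 = -12596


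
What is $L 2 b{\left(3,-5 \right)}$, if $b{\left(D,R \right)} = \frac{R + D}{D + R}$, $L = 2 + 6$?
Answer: $16$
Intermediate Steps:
$L = 8$
$b{\left(D,R \right)} = 1$ ($b{\left(D,R \right)} = \frac{D + R}{D + R} = 1$)
$L 2 b{\left(3,-5 \right)} = 8 \cdot 2 \cdot 1 = 16 \cdot 1 = 16$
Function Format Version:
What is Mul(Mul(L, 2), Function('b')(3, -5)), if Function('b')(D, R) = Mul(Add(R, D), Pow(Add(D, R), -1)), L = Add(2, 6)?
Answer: 16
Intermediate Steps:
L = 8
Function('b')(D, R) = 1 (Function('b')(D, R) = Mul(Add(D, R), Pow(Add(D, R), -1)) = 1)
Mul(Mul(L, 2), Function('b')(3, -5)) = Mul(Mul(8, 2), 1) = Mul(16, 1) = 16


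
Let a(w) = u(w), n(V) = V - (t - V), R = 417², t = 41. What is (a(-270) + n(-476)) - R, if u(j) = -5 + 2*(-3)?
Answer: -174893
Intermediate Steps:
u(j) = -11 (u(j) = -5 - 6 = -11)
R = 173889
n(V) = -41 + 2*V (n(V) = V - (41 - V) = V + (-41 + V) = -41 + 2*V)
a(w) = -11
(a(-270) + n(-476)) - R = (-11 + (-41 + 2*(-476))) - 1*173889 = (-11 + (-41 - 952)) - 173889 = (-11 - 993) - 173889 = -1004 - 173889 = -174893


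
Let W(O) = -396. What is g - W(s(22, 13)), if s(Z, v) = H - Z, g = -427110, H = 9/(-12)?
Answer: -426714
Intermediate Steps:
H = -3/4 (H = 9*(-1/12) = -3/4 ≈ -0.75000)
s(Z, v) = -3/4 - Z
g - W(s(22, 13)) = -427110 - 1*(-396) = -427110 + 396 = -426714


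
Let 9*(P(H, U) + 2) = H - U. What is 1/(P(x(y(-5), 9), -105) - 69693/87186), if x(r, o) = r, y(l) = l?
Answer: 261558/2174005 ≈ 0.12031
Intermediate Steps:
P(H, U) = -2 - U/9 + H/9 (P(H, U) = -2 + (H - U)/9 = -2 + (-U/9 + H/9) = -2 - U/9 + H/9)
1/(P(x(y(-5), 9), -105) - 69693/87186) = 1/((-2 - ⅑*(-105) + (⅑)*(-5)) - 69693/87186) = 1/((-2 + 35/3 - 5/9) - 69693*1/87186) = 1/(82/9 - 23231/29062) = 1/(2174005/261558) = 261558/2174005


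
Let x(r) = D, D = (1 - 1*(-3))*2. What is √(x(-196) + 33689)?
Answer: √33697 ≈ 183.57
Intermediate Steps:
D = 8 (D = (1 + 3)*2 = 4*2 = 8)
x(r) = 8
√(x(-196) + 33689) = √(8 + 33689) = √33697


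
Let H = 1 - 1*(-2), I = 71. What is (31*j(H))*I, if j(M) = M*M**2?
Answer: 59427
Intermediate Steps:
H = 3 (H = 1 + 2 = 3)
j(M) = M**3
(31*j(H))*I = (31*3**3)*71 = (31*27)*71 = 837*71 = 59427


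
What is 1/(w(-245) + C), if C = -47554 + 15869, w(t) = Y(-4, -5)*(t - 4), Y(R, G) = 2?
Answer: -1/32183 ≈ -3.1072e-5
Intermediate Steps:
w(t) = -8 + 2*t (w(t) = 2*(t - 4) = 2*(-4 + t) = -8 + 2*t)
C = -31685
1/(w(-245) + C) = 1/((-8 + 2*(-245)) - 31685) = 1/((-8 - 490) - 31685) = 1/(-498 - 31685) = 1/(-32183) = -1/32183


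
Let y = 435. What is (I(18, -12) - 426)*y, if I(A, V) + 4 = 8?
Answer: -183570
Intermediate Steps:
I(A, V) = 4 (I(A, V) = -4 + 8 = 4)
(I(18, -12) - 426)*y = (4 - 426)*435 = -422*435 = -183570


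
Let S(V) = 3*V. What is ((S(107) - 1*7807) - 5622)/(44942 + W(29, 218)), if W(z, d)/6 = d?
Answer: -6554/23125 ≈ -0.28342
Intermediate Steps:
W(z, d) = 6*d
((S(107) - 1*7807) - 5622)/(44942 + W(29, 218)) = ((3*107 - 1*7807) - 5622)/(44942 + 6*218) = ((321 - 7807) - 5622)/(44942 + 1308) = (-7486 - 5622)/46250 = -13108*1/46250 = -6554/23125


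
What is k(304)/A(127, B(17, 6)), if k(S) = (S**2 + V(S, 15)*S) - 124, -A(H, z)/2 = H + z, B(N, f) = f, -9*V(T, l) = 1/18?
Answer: -3737750/10773 ≈ -346.96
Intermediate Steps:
V(T, l) = -1/162 (V(T, l) = -1/9/18 = -1/9*1/18 = -1/162)
A(H, z) = -2*H - 2*z (A(H, z) = -2*(H + z) = -2*H - 2*z)
k(S) = -124 + S**2 - S/162 (k(S) = (S**2 - S/162) - 124 = -124 + S**2 - S/162)
k(304)/A(127, B(17, 6)) = (-124 + 304**2 - 1/162*304)/(-2*127 - 2*6) = (-124 + 92416 - 152/81)/(-254 - 12) = (7475500/81)/(-266) = (7475500/81)*(-1/266) = -3737750/10773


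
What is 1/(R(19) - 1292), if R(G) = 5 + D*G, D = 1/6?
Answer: -6/7703 ≈ -0.00077892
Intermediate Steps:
D = 1/6 ≈ 0.16667
R(G) = 5 + G/6
1/(R(19) - 1292) = 1/((5 + (1/6)*19) - 1292) = 1/((5 + 19/6) - 1292) = 1/(49/6 - 1292) = 1/(-7703/6) = -6/7703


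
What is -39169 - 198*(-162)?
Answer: -7093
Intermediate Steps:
-39169 - 198*(-162) = -39169 - 1*(-32076) = -39169 + 32076 = -7093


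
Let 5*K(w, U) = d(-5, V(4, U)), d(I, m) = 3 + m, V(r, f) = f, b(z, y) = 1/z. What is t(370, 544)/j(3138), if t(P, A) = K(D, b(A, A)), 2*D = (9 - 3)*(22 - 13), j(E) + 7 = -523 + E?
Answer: 1633/7093760 ≈ 0.00023020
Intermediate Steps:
j(E) = -530 + E (j(E) = -7 + (-523 + E) = -530 + E)
D = 27 (D = ((9 - 3)*(22 - 13))/2 = (6*9)/2 = (½)*54 = 27)
K(w, U) = ⅗ + U/5 (K(w, U) = (3 + U)/5 = ⅗ + U/5)
t(P, A) = ⅗ + 1/(5*A)
t(370, 544)/j(3138) = ((⅕)*(1 + 3*544)/544)/(-530 + 3138) = ((⅕)*(1/544)*(1 + 1632))/2608 = ((⅕)*(1/544)*1633)*(1/2608) = (1633/2720)*(1/2608) = 1633/7093760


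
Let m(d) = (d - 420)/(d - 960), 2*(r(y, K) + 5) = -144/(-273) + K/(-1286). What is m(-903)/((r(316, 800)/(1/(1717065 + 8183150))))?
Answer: -220549/15518950274235 ≈ -1.4212e-8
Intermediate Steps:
r(y, K) = -431/91 - K/2572 (r(y, K) = -5 + (-144/(-273) + K/(-1286))/2 = -5 + (-144*(-1/273) + K*(-1/1286))/2 = -5 + (48/91 - K/1286)/2 = -5 + (24/91 - K/2572) = -431/91 - K/2572)
m(d) = (-420 + d)/(-960 + d)
m(-903)/((r(316, 800)/(1/(1717065 + 8183150)))) = ((-420 - 903)/(-960 - 903))/(((-431/91 - 1/2572*800)/(1/(1717065 + 8183150)))) = (-1323/(-1863))/(((-431/91 - 200/643)/(1/9900215))) = (-1/1863*(-1323))/((-295333/(58513*1/9900215))) = 49/(69*((-295333/58513*9900215))) = 49/(69*(-224912322815/4501)) = (49/69)*(-4501/224912322815) = -220549/15518950274235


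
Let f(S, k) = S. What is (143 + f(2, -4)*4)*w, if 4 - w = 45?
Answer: -6191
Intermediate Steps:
w = -41 (w = 4 - 1*45 = 4 - 45 = -41)
(143 + f(2, -4)*4)*w = (143 + 2*4)*(-41) = (143 + 8)*(-41) = 151*(-41) = -6191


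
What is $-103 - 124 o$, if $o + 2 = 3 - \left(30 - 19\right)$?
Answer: $1137$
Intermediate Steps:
$o = -10$ ($o = -2 + \left(3 - \left(30 - 19\right)\right) = -2 + \left(3 - 11\right) = -2 - 8 = -10$)
$-103 - 124 o = -103 - -1240 = -103 + 1240 = 1137$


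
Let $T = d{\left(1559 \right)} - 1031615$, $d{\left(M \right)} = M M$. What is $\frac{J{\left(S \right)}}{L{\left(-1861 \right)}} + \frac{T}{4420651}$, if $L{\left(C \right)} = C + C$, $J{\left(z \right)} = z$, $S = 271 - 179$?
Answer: $\frac{2399939680}{8226831511} \approx 0.29172$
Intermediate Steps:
$d{\left(M \right)} = M^{2}$
$S = 92$ ($S = 271 - 179 = 92$)
$T = 1398866$ ($T = 1559^{2} - 1031615 = 2430481 - 1031615 = 1398866$)
$L{\left(C \right)} = 2 C$
$\frac{J{\left(S \right)}}{L{\left(-1861 \right)}} + \frac{T}{4420651} = \frac{92}{2 \left(-1861\right)} + \frac{1398866}{4420651} = \frac{92}{-3722} + 1398866 \cdot \frac{1}{4420651} = 92 \left(- \frac{1}{3722}\right) + \frac{1398866}{4420651} = - \frac{46}{1861} + \frac{1398866}{4420651} = \frac{2399939680}{8226831511}$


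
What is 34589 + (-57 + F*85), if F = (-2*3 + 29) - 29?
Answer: 34022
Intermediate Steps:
F = -6 (F = (-6 + 29) - 29 = 23 - 29 = -6)
34589 + (-57 + F*85) = 34589 + (-57 - 6*85) = 34589 + (-57 - 510) = 34589 - 567 = 34022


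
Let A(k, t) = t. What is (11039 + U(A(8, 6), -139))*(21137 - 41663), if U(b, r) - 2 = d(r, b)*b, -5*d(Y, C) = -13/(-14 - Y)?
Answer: -141643829778/625 ≈ -2.2663e+8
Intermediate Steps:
d(Y, C) = 13/(5*(-14 - Y)) (d(Y, C) = -(-13)/(5*(-14 - Y)) = 13/(5*(-14 - Y)))
U(b, r) = 2 - 13*b/(70 + 5*r) (U(b, r) = 2 + (-13/(70 + 5*r))*b = 2 - 13*b/(70 + 5*r))
(11039 + U(A(8, 6), -139))*(21137 - 41663) = (11039 + (140 - 13*6 + 10*(-139))/(5*(14 - 139)))*(21137 - 41663) = (11039 + (⅕)*(140 - 78 - 1390)/(-125))*(-20526) = (11039 + (⅕)*(-1/125)*(-1328))*(-20526) = (11039 + 1328/625)*(-20526) = (6900703/625)*(-20526) = -141643829778/625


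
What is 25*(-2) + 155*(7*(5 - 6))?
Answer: -1135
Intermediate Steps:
25*(-2) + 155*(7*(5 - 6)) = -50 + 155*(7*(-1)) = -50 + 155*(-7) = -50 - 1085 = -1135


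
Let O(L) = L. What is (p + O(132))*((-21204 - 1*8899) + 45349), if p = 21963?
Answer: 336860370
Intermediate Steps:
(p + O(132))*((-21204 - 1*8899) + 45349) = (21963 + 132)*((-21204 - 1*8899) + 45349) = 22095*((-21204 - 8899) + 45349) = 22095*(-30103 + 45349) = 22095*15246 = 336860370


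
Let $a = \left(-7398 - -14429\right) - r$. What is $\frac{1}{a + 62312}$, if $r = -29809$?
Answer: $\frac{1}{99152} \approx 1.0086 \cdot 10^{-5}$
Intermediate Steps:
$a = 36840$ ($a = \left(-7398 - -14429\right) - -29809 = \left(-7398 + 14429\right) + 29809 = 7031 + 29809 = 36840$)
$\frac{1}{a + 62312} = \frac{1}{36840 + 62312} = \frac{1}{99152}$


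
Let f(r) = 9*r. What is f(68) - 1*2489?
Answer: -1877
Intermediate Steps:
f(68) - 1*2489 = 9*68 - 1*2489 = 612 - 2489 = -1877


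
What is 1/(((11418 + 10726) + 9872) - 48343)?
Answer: -1/16327 ≈ -6.1248e-5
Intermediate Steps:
1/(((11418 + 10726) + 9872) - 48343) = 1/((22144 + 9872) - 48343) = 1/(32016 - 48343) = 1/(-16327) = -1/16327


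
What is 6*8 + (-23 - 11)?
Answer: 14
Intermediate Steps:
6*8 + (-23 - 11) = 48 - 34 = 14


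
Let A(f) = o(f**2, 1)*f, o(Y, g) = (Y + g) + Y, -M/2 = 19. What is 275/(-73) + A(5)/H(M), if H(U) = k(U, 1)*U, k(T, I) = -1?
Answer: 8165/2774 ≈ 2.9434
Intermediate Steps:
M = -38 (M = -2*19 = -38)
o(Y, g) = g + 2*Y
H(U) = -U
A(f) = f*(1 + 2*f**2) (A(f) = (1 + 2*f**2)*f = f*(1 + 2*f**2))
275/(-73) + A(5)/H(M) = 275/(-73) + (5 + 2*5**3)/((-1*(-38))) = 275*(-1/73) + (5 + 2*125)/38 = -275/73 + (5 + 250)*(1/38) = -275/73 + 255*(1/38) = -275/73 + 255/38 = 8165/2774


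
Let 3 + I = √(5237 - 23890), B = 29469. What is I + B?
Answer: 29466 + I*√18653 ≈ 29466.0 + 136.58*I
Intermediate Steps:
I = -3 + I*√18653 (I = -3 + √(5237 - 23890) = -3 + √(-18653) = -3 + I*√18653 ≈ -3.0 + 136.58*I)
I + B = (-3 + I*√18653) + 29469 = 29466 + I*√18653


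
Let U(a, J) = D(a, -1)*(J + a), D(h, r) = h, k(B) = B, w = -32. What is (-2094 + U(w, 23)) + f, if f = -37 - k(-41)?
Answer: -1802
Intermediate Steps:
U(a, J) = a*(J + a)
f = 4 (f = -37 - 1*(-41) = -37 + 41 = 4)
(-2094 + U(w, 23)) + f = (-2094 - 32*(23 - 32)) + 4 = (-2094 - 32*(-9)) + 4 = (-2094 + 288) + 4 = -1806 + 4 = -1802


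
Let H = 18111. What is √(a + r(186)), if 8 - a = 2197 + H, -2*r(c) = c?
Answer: I*√20393 ≈ 142.8*I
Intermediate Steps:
r(c) = -c/2
a = -20300 (a = 8 - (2197 + 18111) = 8 - 1*20308 = 8 - 20308 = -20300)
√(a + r(186)) = √(-20300 - ½*186) = √(-20300 - 93) = √(-20393) = I*√20393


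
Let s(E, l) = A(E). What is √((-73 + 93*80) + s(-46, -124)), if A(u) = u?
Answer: √7321 ≈ 85.563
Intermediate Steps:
s(E, l) = E
√((-73 + 93*80) + s(-46, -124)) = √((-73 + 93*80) - 46) = √((-73 + 7440) - 46) = √(7367 - 46) = √7321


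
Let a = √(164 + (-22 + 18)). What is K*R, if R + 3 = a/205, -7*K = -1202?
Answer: -3606/7 + 4808*√10/1435 ≈ -504.55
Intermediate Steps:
K = 1202/7 (K = -⅐*(-1202) = 1202/7 ≈ 171.71)
a = 4*√10 (a = √(164 - 4) = √160 = 4*√10 ≈ 12.649)
R = -3 + 4*√10/205 (R = -3 + (4*√10)/205 = -3 + (4*√10)*(1/205) = -3 + 4*√10/205 ≈ -2.9383)
K*R = 1202*(-3 + 4*√10/205)/7 = -3606/7 + 4808*√10/1435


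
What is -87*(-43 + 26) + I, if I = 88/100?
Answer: 36997/25 ≈ 1479.9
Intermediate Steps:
I = 22/25 (I = 88*(1/100) = 22/25 ≈ 0.88000)
-87*(-43 + 26) + I = -87*(-43 + 26) + 22/25 = -87*(-17) + 22/25 = 1479 + 22/25 = 36997/25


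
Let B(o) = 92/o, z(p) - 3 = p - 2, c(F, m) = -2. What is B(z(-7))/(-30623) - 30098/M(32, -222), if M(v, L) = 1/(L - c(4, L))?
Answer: 608316095686/91869 ≈ 6.6216e+6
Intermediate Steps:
z(p) = 1 + p (z(p) = 3 + (p - 2) = 3 + (-2 + p) = 1 + p)
M(v, L) = 1/(2 + L) (M(v, L) = 1/(L - 1*(-2)) = 1/(L + 2) = 1/(2 + L))
B(z(-7))/(-30623) - 30098/M(32, -222) = (92/(1 - 7))/(-30623) - 30098/(1/(2 - 222)) = (92/(-6))*(-1/30623) - 30098/(1/(-220)) = (92*(-⅙))*(-1/30623) - 30098/(-1/220) = -46/3*(-1/30623) - 30098*(-220) = 46/91869 + 6621560 = 608316095686/91869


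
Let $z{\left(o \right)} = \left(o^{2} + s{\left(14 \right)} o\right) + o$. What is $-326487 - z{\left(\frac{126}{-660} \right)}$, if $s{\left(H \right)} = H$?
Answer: $- \frac{3950458491}{12100} \approx -3.2648 \cdot 10^{5}$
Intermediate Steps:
$z{\left(o \right)} = o^{2} + 15 o$ ($z{\left(o \right)} = \left(o^{2} + 14 o\right) + o = o^{2} + 15 o$)
$-326487 - z{\left(\frac{126}{-660} \right)} = -326487 - \frac{126}{-660} \left(15 + \frac{126}{-660}\right) = -326487 - 126 \left(- \frac{1}{660}\right) \left(15 + 126 \left(- \frac{1}{660}\right)\right) = -326487 - - \frac{21 \left(15 - \frac{21}{110}\right)}{110} = -326487 - \left(- \frac{21}{110}\right) \frac{1629}{110} = -326487 - - \frac{34209}{12100} = -326487 + \frac{34209}{12100} = - \frac{3950458491}{12100}$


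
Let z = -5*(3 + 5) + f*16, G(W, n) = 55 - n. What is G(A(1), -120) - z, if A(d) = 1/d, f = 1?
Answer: 199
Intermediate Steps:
z = -24 (z = -5*(3 + 5) + 1*16 = -5*8 + 16 = -40 + 16 = -24)
G(A(1), -120) - z = (55 - 1*(-120)) - 1*(-24) = (55 + 120) + 24 = 175 + 24 = 199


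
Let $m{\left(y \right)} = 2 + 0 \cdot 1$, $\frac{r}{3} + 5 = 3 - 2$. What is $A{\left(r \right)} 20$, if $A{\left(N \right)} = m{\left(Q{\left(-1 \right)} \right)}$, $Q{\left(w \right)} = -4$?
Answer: $40$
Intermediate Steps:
$r = -12$ ($r = -15 + 3 \left(3 - 2\right) = -15 + 3 \cdot 1 = -15 + 3 = -12$)
$m{\left(y \right)} = 2$ ($m{\left(y \right)} = 2 + 0 = 2$)
$A{\left(N \right)} = 2$
$A{\left(r \right)} 20 = 2 \cdot 20 = 40$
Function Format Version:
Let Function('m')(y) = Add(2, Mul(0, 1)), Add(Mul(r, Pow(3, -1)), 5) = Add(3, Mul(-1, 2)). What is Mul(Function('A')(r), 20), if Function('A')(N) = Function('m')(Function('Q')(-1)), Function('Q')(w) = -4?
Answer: 40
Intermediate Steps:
r = -12 (r = Add(-15, Mul(3, Add(3, Mul(-1, 2)))) = Add(-15, Mul(3, Add(3, -2))) = Add(-15, Mul(3, 1)) = Add(-15, 3) = -12)
Function('m')(y) = 2 (Function('m')(y) = Add(2, 0) = 2)
Function('A')(N) = 2
Mul(Function('A')(r), 20) = Mul(2, 20) = 40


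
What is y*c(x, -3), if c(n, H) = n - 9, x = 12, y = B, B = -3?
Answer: -9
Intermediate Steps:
y = -3
c(n, H) = -9 + n
y*c(x, -3) = -3*(-9 + 12) = -3*3 = -9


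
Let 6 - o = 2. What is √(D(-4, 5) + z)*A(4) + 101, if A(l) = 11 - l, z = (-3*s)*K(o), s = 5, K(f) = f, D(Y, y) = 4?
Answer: 101 + 14*I*√14 ≈ 101.0 + 52.383*I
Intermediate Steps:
o = 4 (o = 6 - 1*2 = 6 - 2 = 4)
z = -60 (z = -3*5*4 = -15*4 = -60)
√(D(-4, 5) + z)*A(4) + 101 = √(4 - 60)*(11 - 1*4) + 101 = √(-56)*(11 - 4) + 101 = (2*I*√14)*7 + 101 = 14*I*√14 + 101 = 101 + 14*I*√14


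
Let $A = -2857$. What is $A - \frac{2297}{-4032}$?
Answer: $- \frac{11517127}{4032} \approx -2856.4$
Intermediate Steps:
$A - \frac{2297}{-4032} = -2857 - \frac{2297}{-4032} = -2857 - 2297 \left(- \frac{1}{4032}\right) = -2857 - - \frac{2297}{4032} = -2857 + \frac{2297}{4032} = - \frac{11517127}{4032}$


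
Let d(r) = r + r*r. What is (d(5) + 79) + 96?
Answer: 205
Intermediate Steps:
d(r) = r + r**2
(d(5) + 79) + 96 = (5*(1 + 5) + 79) + 96 = (5*6 + 79) + 96 = (30 + 79) + 96 = 109 + 96 = 205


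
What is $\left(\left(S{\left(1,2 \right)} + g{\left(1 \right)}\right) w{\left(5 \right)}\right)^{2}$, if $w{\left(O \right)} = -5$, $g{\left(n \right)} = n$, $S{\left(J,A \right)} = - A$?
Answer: $25$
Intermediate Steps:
$\left(\left(S{\left(1,2 \right)} + g{\left(1 \right)}\right) w{\left(5 \right)}\right)^{2} = \left(\left(\left(-1\right) 2 + 1\right) \left(-5\right)\right)^{2} = \left(\left(-2 + 1\right) \left(-5\right)\right)^{2} = \left(\left(-1\right) \left(-5\right)\right)^{2} = 5^{2} = 25$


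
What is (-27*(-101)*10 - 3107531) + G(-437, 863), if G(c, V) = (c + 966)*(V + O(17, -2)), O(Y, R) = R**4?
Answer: -2615270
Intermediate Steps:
G(c, V) = (16 + V)*(966 + c) (G(c, V) = (c + 966)*(V + (-2)**4) = (966 + c)*(V + 16) = (966 + c)*(16 + V) = (16 + V)*(966 + c))
(-27*(-101)*10 - 3107531) + G(-437, 863) = (-27*(-101)*10 - 3107531) + (15456 + 16*(-437) + 966*863 + 863*(-437)) = (2727*10 - 3107531) + (15456 - 6992 + 833658 - 377131) = (27270 - 3107531) + 464991 = -3080261 + 464991 = -2615270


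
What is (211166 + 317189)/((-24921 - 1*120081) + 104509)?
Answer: -528355/40493 ≈ -13.048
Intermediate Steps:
(211166 + 317189)/((-24921 - 1*120081) + 104509) = 528355/((-24921 - 120081) + 104509) = 528355/(-145002 + 104509) = 528355/(-40493) = 528355*(-1/40493) = -528355/40493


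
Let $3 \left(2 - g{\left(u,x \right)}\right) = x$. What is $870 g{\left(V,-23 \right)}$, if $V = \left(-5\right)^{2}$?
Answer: $8410$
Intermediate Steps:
$V = 25$
$g{\left(u,x \right)} = 2 - \frac{x}{3}$
$870 g{\left(V,-23 \right)} = 870 \left(2 - - \frac{23}{3}\right) = 870 \left(2 + \frac{23}{3}\right) = 870 \cdot \frac{29}{3} = 8410$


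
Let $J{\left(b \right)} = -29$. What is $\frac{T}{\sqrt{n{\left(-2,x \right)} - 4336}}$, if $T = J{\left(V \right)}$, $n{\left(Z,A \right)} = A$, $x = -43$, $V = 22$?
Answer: $\frac{i \sqrt{4379}}{151} \approx 0.43824 i$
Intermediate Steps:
$T = -29$
$\frac{T}{\sqrt{n{\left(-2,x \right)} - 4336}} = - \frac{29}{\sqrt{-43 - 4336}} = - \frac{29}{\sqrt{-4379}} = - \frac{29}{i \sqrt{4379}} = - 29 \left(- \frac{i \sqrt{4379}}{4379}\right) = \frac{i \sqrt{4379}}{151}$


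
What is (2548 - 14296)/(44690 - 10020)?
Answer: -5874/17335 ≈ -0.33885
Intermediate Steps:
(2548 - 14296)/(44690 - 10020) = -11748/34670 = -11748*1/34670 = -5874/17335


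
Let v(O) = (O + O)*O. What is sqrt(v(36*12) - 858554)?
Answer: I*sqrt(485306) ≈ 696.64*I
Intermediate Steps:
v(O) = 2*O**2 (v(O) = (2*O)*O = 2*O**2)
sqrt(v(36*12) - 858554) = sqrt(2*(36*12)**2 - 858554) = sqrt(2*432**2 - 858554) = sqrt(2*186624 - 858554) = sqrt(373248 - 858554) = sqrt(-485306) = I*sqrt(485306)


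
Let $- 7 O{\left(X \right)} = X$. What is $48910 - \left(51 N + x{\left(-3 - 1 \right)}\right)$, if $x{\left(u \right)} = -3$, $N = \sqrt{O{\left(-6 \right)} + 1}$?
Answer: $48913 - \frac{51 \sqrt{91}}{7} \approx 48844.0$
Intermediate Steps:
$O{\left(X \right)} = - \frac{X}{7}$
$N = \frac{\sqrt{91}}{7}$ ($N = \sqrt{\left(- \frac{1}{7}\right) \left(-6\right) + 1} = \sqrt{\frac{6}{7} + 1} = \sqrt{\frac{13}{7}} = \frac{\sqrt{91}}{7} \approx 1.3628$)
$48910 - \left(51 N + x{\left(-3 - 1 \right)}\right) = 48910 - \left(51 \frac{\sqrt{91}}{7} - 3\right) = 48910 - \left(\frac{51 \sqrt{91}}{7} - 3\right) = 48910 - \left(-3 + \frac{51 \sqrt{91}}{7}\right) = 48910 + \left(3 - \frac{51 \sqrt{91}}{7}\right) = 48913 - \frac{51 \sqrt{91}}{7}$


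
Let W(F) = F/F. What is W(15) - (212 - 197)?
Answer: -14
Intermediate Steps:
W(F) = 1
W(15) - (212 - 197) = 1 - (212 - 197) = 1 - 1*15 = 1 - 15 = -14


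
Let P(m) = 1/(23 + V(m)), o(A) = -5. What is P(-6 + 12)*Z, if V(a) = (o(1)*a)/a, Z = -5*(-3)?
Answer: ⅚ ≈ 0.83333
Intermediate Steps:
Z = 15
V(a) = -5 (V(a) = (-5*a)/a = -5)
P(m) = 1/18 (P(m) = 1/(23 - 5) = 1/18)
P(-6 + 12)*Z = (1/18)*15 = ⅚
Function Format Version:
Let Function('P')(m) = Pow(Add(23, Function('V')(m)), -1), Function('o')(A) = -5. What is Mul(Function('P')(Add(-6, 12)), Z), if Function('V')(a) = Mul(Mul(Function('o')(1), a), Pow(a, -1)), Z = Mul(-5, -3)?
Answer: Rational(5, 6) ≈ 0.83333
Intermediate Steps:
Z = 15
Function('V')(a) = -5 (Function('V')(a) = Mul(Mul(-5, a), Pow(a, -1)) = -5)
Function('P')(m) = Rational(1, 18) (Function('P')(m) = Pow(Add(23, -5), -1) = Pow(18, -1) = Rational(1, 18))
Mul(Function('P')(Add(-6, 12)), Z) = Mul(Rational(1, 18), 15) = Rational(5, 6)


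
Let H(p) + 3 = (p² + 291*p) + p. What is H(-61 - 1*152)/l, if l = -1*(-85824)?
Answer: -935/4768 ≈ -0.19610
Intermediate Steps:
H(p) = -3 + p² + 292*p (H(p) = -3 + ((p² + 291*p) + p) = -3 + (p² + 292*p) = -3 + p² + 292*p)
l = 85824
H(-61 - 1*152)/l = (-3 + (-61 - 1*152)² + 292*(-61 - 1*152))/85824 = (-3 + (-61 - 152)² + 292*(-61 - 152))*(1/85824) = (-3 + (-213)² + 292*(-213))*(1/85824) = (-3 + 45369 - 62196)*(1/85824) = -16830*1/85824 = -935/4768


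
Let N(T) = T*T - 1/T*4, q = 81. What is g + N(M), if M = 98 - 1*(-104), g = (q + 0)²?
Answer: 4783863/101 ≈ 47365.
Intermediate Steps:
g = 6561 (g = (81 + 0)² = 81² = 6561)
M = 202 (M = 98 + 104 = 202)
N(T) = T² - 4/T
g + N(M) = 6561 + (-4 + 202³)/202 = 6561 + (-4 + 8242408)/202 = 6561 + (1/202)*8242404 = 6561 + 4121202/101 = 4783863/101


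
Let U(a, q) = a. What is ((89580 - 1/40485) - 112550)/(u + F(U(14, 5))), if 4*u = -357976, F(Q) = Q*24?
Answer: 929940451/3609561630 ≈ 0.25763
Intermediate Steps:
F(Q) = 24*Q
u = -89494 (u = (1/4)*(-357976) = -89494)
((89580 - 1/40485) - 112550)/(u + F(U(14, 5))) = ((89580 - 1/40485) - 112550)/(-89494 + 24*14) = ((89580 - 1*1/40485) - 112550)/(-89494 + 336) = ((89580 - 1/40485) - 112550)/(-89158) = (3626646299/40485 - 112550)*(-1/89158) = -929940451/40485*(-1/89158) = 929940451/3609561630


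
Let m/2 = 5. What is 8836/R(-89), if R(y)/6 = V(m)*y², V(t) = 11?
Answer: 4418/261393 ≈ 0.016902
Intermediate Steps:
m = 10 (m = 2*5 = 10)
R(y) = 66*y² (R(y) = 6*(11*y²) = 66*y²)
8836/R(-89) = 8836/((66*(-89)²)) = 8836/((66*7921)) = 8836/522786 = 8836*(1/522786) = 4418/261393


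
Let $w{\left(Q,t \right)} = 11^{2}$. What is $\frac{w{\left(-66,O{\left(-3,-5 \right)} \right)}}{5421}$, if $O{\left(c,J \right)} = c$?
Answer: $\frac{121}{5421} \approx 0.022321$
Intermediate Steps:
$w{\left(Q,t \right)} = 121$
$\frac{w{\left(-66,O{\left(-3,-5 \right)} \right)}}{5421} = \frac{121}{5421}$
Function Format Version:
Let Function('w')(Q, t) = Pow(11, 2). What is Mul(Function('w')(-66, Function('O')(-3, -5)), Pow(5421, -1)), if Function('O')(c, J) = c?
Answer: Rational(121, 5421) ≈ 0.022321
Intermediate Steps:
Function('w')(Q, t) = 121
Mul(Function('w')(-66, Function('O')(-3, -5)), Pow(5421, -1)) = Mul(121, Pow(5421, -1)) = Mul(121, Rational(1, 5421)) = Rational(121, 5421)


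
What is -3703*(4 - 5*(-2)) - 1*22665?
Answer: -74507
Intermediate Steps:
-3703*(4 - 5*(-2)) - 1*22665 = -3703*(4 + 10) - 22665 = -3703*14 - 22665 = -51842 - 22665 = -74507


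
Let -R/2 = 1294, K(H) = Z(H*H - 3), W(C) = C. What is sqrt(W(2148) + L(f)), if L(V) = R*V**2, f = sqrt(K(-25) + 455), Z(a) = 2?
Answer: 2*I*sqrt(295142) ≈ 1086.5*I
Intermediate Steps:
K(H) = 2
f = sqrt(457) (f = sqrt(2 + 455) = sqrt(457) ≈ 21.378)
R = -2588 (R = -2*1294 = -2588)
L(V) = -2588*V**2
sqrt(W(2148) + L(f)) = sqrt(2148 - 2588*(sqrt(457))**2) = sqrt(2148 - 2588*457) = sqrt(2148 - 1182716) = sqrt(-1180568) = 2*I*sqrt(295142)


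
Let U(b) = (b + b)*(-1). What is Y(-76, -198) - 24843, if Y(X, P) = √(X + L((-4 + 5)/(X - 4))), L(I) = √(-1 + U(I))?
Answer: -24843 + √(-7600 + 5*I*√390)/10 ≈ -24843.0 + 8.718*I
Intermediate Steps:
U(b) = -2*b (U(b) = (2*b)*(-1) = -2*b)
L(I) = √(-1 - 2*I)
Y(X, P) = √(X + √(-1 - 2/(-4 + X))) (Y(X, P) = √(X + √(-1 - 2*(-4 + 5)/(X - 4))) = √(X + √(-1 - 2/(-4 + X))))
Y(-76, -198) - 24843 = √(-76 + √((2 - 1*(-76))/(-4 - 76))) - 24843 = √(-76 + √((2 + 76)/(-80))) - 24843 = √(-76 + √(-1/80*78)) - 24843 = √(-76 + √(-39/40)) - 24843 = √(-76 + I*√390/20) - 24843 = -24843 + √(-76 + I*√390/20)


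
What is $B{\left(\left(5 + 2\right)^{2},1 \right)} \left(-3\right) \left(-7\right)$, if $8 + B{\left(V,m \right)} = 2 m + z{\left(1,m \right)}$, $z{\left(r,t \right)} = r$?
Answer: $-105$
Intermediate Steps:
$B{\left(V,m \right)} = -7 + 2 m$ ($B{\left(V,m \right)} = -8 + \left(2 m + 1\right) = -8 + \left(1 + 2 m\right) = -7 + 2 m$)
$B{\left(\left(5 + 2\right)^{2},1 \right)} \left(-3\right) \left(-7\right) = \left(-7 + 2 \cdot 1\right) \left(-3\right) \left(-7\right) = \left(-7 + 2\right) \left(-3\right) \left(-7\right) = \left(-5\right) \left(-3\right) \left(-7\right) = 15 \left(-7\right) = -105$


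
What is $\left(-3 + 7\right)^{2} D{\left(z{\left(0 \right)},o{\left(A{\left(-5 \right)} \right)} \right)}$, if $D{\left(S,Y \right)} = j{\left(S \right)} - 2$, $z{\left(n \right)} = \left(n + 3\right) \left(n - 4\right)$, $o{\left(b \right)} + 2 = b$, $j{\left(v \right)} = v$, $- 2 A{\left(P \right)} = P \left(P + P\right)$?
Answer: $-224$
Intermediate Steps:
$A{\left(P \right)} = - P^{2}$ ($A{\left(P \right)} = - \frac{P \left(P + P\right)}{2} = - \frac{P 2 P}{2} = - \frac{2 P^{2}}{2} = - P^{2}$)
$o{\left(b \right)} = -2 + b$
$z{\left(n \right)} = \left(-4 + n\right) \left(3 + n\right)$ ($z{\left(n \right)} = \left(3 + n\right) \left(-4 + n\right) = \left(-4 + n\right) \left(3 + n\right)$)
$D{\left(S,Y \right)} = -2 + S$ ($D{\left(S,Y \right)} = S - 2 = -2 + S$)
$\left(-3 + 7\right)^{2} D{\left(z{\left(0 \right)},o{\left(A{\left(-5 \right)} \right)} \right)} = \left(-3 + 7\right)^{2} \left(-2 - \left(12 - 0^{2}\right)\right) = 4^{2} \left(-2 + \left(-12 + 0 + 0\right)\right) = 16 \left(-2 - 12\right) = 16 \left(-14\right) = -224$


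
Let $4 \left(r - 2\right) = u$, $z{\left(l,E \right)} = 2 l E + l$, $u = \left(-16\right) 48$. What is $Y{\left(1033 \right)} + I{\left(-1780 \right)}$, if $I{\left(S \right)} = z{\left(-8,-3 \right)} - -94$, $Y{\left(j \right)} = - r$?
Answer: $324$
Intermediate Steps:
$u = -768$
$z{\left(l,E \right)} = l + 2 E l$ ($z{\left(l,E \right)} = 2 E l + l = l + 2 E l$)
$r = -190$ ($r = 2 + \frac{1}{4} \left(-768\right) = 2 - 192 = -190$)
$Y{\left(j \right)} = 190$ ($Y{\left(j \right)} = \left(-1\right) \left(-190\right) = 190$)
$I{\left(S \right)} = 134$ ($I{\left(S \right)} = - 8 \left(1 + 2 \left(-3\right)\right) - -94 = - 8 \left(1 - 6\right) + 94 = \left(-8\right) \left(-5\right) + 94 = 40 + 94 = 134$)
$Y{\left(1033 \right)} + I{\left(-1780 \right)} = 190 + 134 = 324$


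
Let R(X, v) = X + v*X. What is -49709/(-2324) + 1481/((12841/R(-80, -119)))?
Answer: 33129320629/29842484 ≈ 1110.1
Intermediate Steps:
R(X, v) = X + X*v
-49709/(-2324) + 1481/((12841/R(-80, -119))) = -49709/(-2324) + 1481/((12841/((-80*(1 - 119))))) = -49709*(-1/2324) + 1481/((12841/((-80*(-118))))) = 49709/2324 + 1481/((12841/9440)) = 49709/2324 + 1481/((12841*(1/9440))) = 49709/2324 + 1481/(12841/9440) = 49709/2324 + 1481*(9440/12841) = 49709/2324 + 13980640/12841 = 33129320629/29842484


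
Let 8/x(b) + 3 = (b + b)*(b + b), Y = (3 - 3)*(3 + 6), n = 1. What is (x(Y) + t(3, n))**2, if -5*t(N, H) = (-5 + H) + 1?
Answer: 961/225 ≈ 4.2711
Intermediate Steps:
t(N, H) = 4/5 - H/5 (t(N, H) = -((-5 + H) + 1)/5 = -(-4 + H)/5 = 4/5 - H/5)
Y = 0 (Y = 0*9 = 0)
x(b) = 8/(-3 + 4*b**2) (x(b) = 8/(-3 + (b + b)*(b + b)) = 8/(-3 + (2*b)*(2*b)) = 8/(-3 + 4*b**2))
(x(Y) + t(3, n))**2 = (8/(-3 + 4*0**2) + (4/5 - 1/5*1))**2 = (8/(-3 + 4*0) + (4/5 - 1/5))**2 = (8/(-3 + 0) + 3/5)**2 = (8/(-3) + 3/5)**2 = (8*(-1/3) + 3/5)**2 = (-8/3 + 3/5)**2 = (-31/15)**2 = 961/225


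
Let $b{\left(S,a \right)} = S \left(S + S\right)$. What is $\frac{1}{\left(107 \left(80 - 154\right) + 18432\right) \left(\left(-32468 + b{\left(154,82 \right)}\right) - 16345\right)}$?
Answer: $- \frac{1}{14519834} \approx -6.8871 \cdot 10^{-8}$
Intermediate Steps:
$b{\left(S,a \right)} = 2 S^{2}$ ($b{\left(S,a \right)} = S 2 S = 2 S^{2}$)
$\frac{1}{\left(107 \left(80 - 154\right) + 18432\right) \left(\left(-32468 + b{\left(154,82 \right)}\right) - 16345\right)} = \frac{1}{\left(107 \left(80 - 154\right) + 18432\right) \left(\left(-32468 + 2 \cdot 154^{2}\right) - 16345\right)} = \frac{1}{\left(107 \left(-74\right) + 18432\right) \left(\left(-32468 + 2 \cdot 23716\right) - 16345\right)} = \frac{1}{\left(-7918 + 18432\right) \left(\left(-32468 + 47432\right) - 16345\right)} = \frac{1}{10514 \left(14964 - 16345\right)} = \frac{1}{10514 \left(-1381\right)} = \frac{1}{10514} \left(- \frac{1}{1381}\right) = - \frac{1}{14519834}$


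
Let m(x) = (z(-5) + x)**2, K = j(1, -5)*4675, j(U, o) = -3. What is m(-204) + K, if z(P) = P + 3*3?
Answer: 25975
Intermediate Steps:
z(P) = 9 + P (z(P) = P + 9 = 9 + P)
K = -14025 (K = -3*4675 = -14025)
m(x) = (4 + x)**2 (m(x) = ((9 - 5) + x)**2 = (4 + x)**2)
m(-204) + K = (4 - 204)**2 - 14025 = (-200)**2 - 14025 = 40000 - 14025 = 25975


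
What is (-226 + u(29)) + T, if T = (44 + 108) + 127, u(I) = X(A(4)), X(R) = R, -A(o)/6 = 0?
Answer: 53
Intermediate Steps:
A(o) = 0 (A(o) = -6*0 = 0)
u(I) = 0
T = 279 (T = 152 + 127 = 279)
(-226 + u(29)) + T = (-226 + 0) + 279 = -226 + 279 = 53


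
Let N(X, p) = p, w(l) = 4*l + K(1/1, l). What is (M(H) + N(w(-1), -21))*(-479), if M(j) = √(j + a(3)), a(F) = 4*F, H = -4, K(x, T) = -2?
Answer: 10059 - 958*√2 ≈ 8704.2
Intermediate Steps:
w(l) = -2 + 4*l (w(l) = 4*l - 2 = -2 + 4*l)
M(j) = √(12 + j) (M(j) = √(j + 4*3) = √(j + 12) = √(12 + j))
(M(H) + N(w(-1), -21))*(-479) = (√(12 - 4) - 21)*(-479) = (√8 - 21)*(-479) = (2*√2 - 21)*(-479) = (-21 + 2*√2)*(-479) = 10059 - 958*√2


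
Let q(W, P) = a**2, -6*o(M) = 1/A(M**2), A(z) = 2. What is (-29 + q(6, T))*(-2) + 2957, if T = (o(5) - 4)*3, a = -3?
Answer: 2997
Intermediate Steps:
o(M) = -1/12 (o(M) = -1/6/2 = -1/6*1/2 = -1/12)
T = -49/4 (T = (-1/12 - 4)*3 = -49/12*3 = -49/4 ≈ -12.250)
q(W, P) = 9 (q(W, P) = (-3)**2 = 9)
(-29 + q(6, T))*(-2) + 2957 = (-29 + 9)*(-2) + 2957 = -20*(-2) + 2957 = 40 + 2957 = 2997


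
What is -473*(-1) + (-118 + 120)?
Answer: 475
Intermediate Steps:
-473*(-1) + (-118 + 120) = 473 + 2 = 475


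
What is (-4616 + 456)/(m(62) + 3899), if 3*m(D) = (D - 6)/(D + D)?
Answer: -386880/362621 ≈ -1.0669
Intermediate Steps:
m(D) = (-6 + D)/(6*D) (m(D) = ((D - 6)/(D + D))/3 = ((-6 + D)/((2*D)))/3 = ((-6 + D)*(1/(2*D)))/3 = ((-6 + D)/(2*D))/3 = (-6 + D)/(6*D))
(-4616 + 456)/(m(62) + 3899) = (-4616 + 456)/((⅙)*(-6 + 62)/62 + 3899) = -4160/((⅙)*(1/62)*56 + 3899) = -4160/(14/93 + 3899) = -4160/362621/93 = -4160*93/362621 = -386880/362621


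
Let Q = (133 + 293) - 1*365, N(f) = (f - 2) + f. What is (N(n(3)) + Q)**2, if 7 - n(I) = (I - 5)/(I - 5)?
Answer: 5041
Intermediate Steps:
n(I) = 6 (n(I) = 7 - (I - 5)/(I - 5) = 7 - (-5 + I)/(-5 + I) = 7 - 1*1 = 7 - 1 = 6)
N(f) = -2 + 2*f (N(f) = (-2 + f) + f = -2 + 2*f)
Q = 61 (Q = 426 - 365 = 61)
(N(n(3)) + Q)**2 = ((-2 + 2*6) + 61)**2 = ((-2 + 12) + 61)**2 = (10 + 61)**2 = 71**2 = 5041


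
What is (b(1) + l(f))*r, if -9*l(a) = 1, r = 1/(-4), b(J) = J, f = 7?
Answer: -2/9 ≈ -0.22222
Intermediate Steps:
r = -¼ ≈ -0.25000
l(a) = -⅑ (l(a) = -⅑*1 = -⅑)
(b(1) + l(f))*r = (1 - ⅑)*(-¼) = (8/9)*(-¼) = -2/9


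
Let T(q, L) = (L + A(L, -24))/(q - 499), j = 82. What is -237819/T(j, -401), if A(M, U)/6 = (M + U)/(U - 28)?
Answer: -2578433598/9151 ≈ -2.8177e+5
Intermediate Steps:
A(M, U) = 6*(M + U)/(-28 + U) (A(M, U) = 6*((M + U)/(U - 28)) = 6*((M + U)/(-28 + U)) = 6*(M + U)/(-28 + U))
T(q, L) = (36/13 + 23*L/26)/(-499 + q) (T(q, L) = (L + 6*(L - 24)/(-28 - 24))/(q - 499) = (L + 6*(-24 + L)/(-52))/(-499 + q) = (L + 6*(-1/52)*(-24 + L))/(-499 + q) = (L + (36/13 - 3*L/26))/(-499 + q) = (36/13 + 23*L/26)/(-499 + q))
-237819/T(j, -401) = -237819*26*(-499 + 82)/(72 + 23*(-401)) = -237819*(-10842/(72 - 9223)) = -237819/((1/26)*(-1/417)*(-9151)) = -237819/9151/10842 = -237819*10842/9151 = -2578433598/9151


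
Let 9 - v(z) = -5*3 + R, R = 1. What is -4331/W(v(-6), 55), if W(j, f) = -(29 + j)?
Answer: 4331/52 ≈ 83.288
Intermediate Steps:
v(z) = 23 (v(z) = 9 - (-5*3 + 1) = 9 - (-15 + 1) = 9 - 1*(-14) = 9 + 14 = 23)
W(j, f) = -29 - j
-4331/W(v(-6), 55) = -4331/(-29 - 1*23) = -4331/(-29 - 23) = -4331/(-52) = -4331*(-1/52) = 4331/52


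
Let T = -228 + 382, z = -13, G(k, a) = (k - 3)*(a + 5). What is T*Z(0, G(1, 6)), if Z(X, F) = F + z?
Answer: -5390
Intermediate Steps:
G(k, a) = (-3 + k)*(5 + a)
Z(X, F) = -13 + F (Z(X, F) = F - 13 = -13 + F)
T = 154
T*Z(0, G(1, 6)) = 154*(-13 + (-15 - 3*6 + 5*1 + 6*1)) = 154*(-13 + (-15 - 18 + 5 + 6)) = 154*(-13 - 22) = 154*(-35) = -5390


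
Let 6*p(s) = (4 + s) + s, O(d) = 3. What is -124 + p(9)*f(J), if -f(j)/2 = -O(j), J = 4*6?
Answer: -102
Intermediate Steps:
p(s) = ⅔ + s/3 (p(s) = ((4 + s) + s)/6 = (4 + 2*s)/6 = ⅔ + s/3)
J = 24
f(j) = 6 (f(j) = -(-2)*3 = -2*(-3) = 6)
-124 + p(9)*f(J) = -124 + (⅔ + (⅓)*9)*6 = -124 + (⅔ + 3)*6 = -124 + (11/3)*6 = -124 + 22 = -102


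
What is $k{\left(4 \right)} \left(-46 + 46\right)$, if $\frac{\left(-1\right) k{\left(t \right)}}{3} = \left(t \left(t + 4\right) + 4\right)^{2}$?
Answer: $0$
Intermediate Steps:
$k{\left(t \right)} = - 3 \left(4 + t \left(4 + t\right)\right)^{2}$ ($k{\left(t \right)} = - 3 \left(t \left(t + 4\right) + 4\right)^{2} = - 3 \left(t \left(4 + t\right) + 4\right)^{2} = - 3 \left(4 + t \left(4 + t\right)\right)^{2}$)
$k{\left(4 \right)} \left(-46 + 46\right) = - 3 \left(4 + 4^{2} + 4 \cdot 4\right)^{2} \left(-46 + 46\right) = - 3 \left(4 + 16 + 16\right)^{2} \cdot 0 = - 3 \cdot 36^{2} \cdot 0 = \left(-3\right) 1296 \cdot 0 = \left(-3888\right) 0 = 0$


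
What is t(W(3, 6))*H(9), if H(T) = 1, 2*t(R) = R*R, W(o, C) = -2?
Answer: 2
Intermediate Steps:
t(R) = R²/2 (t(R) = (R*R)/2 = R²/2)
t(W(3, 6))*H(9) = ((½)*(-2)²)*1 = ((½)*4)*1 = 2*1 = 2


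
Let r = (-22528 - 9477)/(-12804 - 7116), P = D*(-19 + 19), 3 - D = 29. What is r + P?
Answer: 6401/3984 ≈ 1.6067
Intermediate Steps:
D = -26 (D = 3 - 1*29 = 3 - 29 = -26)
P = 0 (P = -26*(-19 + 19) = -26*0 = 0)
r = 6401/3984 (r = -32005/(-19920) = -32005*(-1/19920) = 6401/3984 ≈ 1.6067)
r + P = 6401/3984 + 0 = 6401/3984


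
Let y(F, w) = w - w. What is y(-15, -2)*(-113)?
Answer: 0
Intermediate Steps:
y(F, w) = 0
y(-15, -2)*(-113) = 0*(-113) = 0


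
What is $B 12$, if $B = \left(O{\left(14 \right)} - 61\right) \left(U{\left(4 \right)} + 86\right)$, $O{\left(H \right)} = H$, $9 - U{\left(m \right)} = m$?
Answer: $-51324$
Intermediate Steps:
$U{\left(m \right)} = 9 - m$
$B = -4277$ ($B = \left(14 - 61\right) \left(\left(9 - 4\right) + 86\right) = - 47 \left(\left(9 - 4\right) + 86\right) = - 47 \left(5 + 86\right) = \left(-47\right) 91 = -4277$)
$B 12 = \left(-4277\right) 12 = -51324$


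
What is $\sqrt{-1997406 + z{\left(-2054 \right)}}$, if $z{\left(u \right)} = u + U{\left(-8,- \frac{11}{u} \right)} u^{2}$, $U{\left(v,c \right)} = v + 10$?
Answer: $2 \sqrt{1609593} \approx 2537.4$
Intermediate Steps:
$U{\left(v,c \right)} = 10 + v$
$z{\left(u \right)} = u + 2 u^{2}$ ($z{\left(u \right)} = u + \left(10 - 8\right) u^{2} = u + 2 u^{2}$)
$\sqrt{-1997406 + z{\left(-2054 \right)}} = \sqrt{-1997406 - 2054 \left(1 + 2 \left(-2054\right)\right)} = \sqrt{-1997406 - 2054 \left(1 - 4108\right)} = \sqrt{-1997406 - -8435778} = \sqrt{-1997406 + 8435778} = \sqrt{6438372} = 2 \sqrt{1609593}$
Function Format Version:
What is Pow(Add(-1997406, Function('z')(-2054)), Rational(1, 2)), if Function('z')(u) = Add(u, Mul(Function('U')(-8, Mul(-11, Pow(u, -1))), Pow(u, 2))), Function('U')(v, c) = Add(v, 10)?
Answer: Mul(2, Pow(1609593, Rational(1, 2))) ≈ 2537.4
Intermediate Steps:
Function('U')(v, c) = Add(10, v)
Function('z')(u) = Add(u, Mul(2, Pow(u, 2))) (Function('z')(u) = Add(u, Mul(Add(10, -8), Pow(u, 2))) = Add(u, Mul(2, Pow(u, 2))))
Pow(Add(-1997406, Function('z')(-2054)), Rational(1, 2)) = Pow(Add(-1997406, Mul(-2054, Add(1, Mul(2, -2054)))), Rational(1, 2)) = Pow(Add(-1997406, Mul(-2054, Add(1, -4108))), Rational(1, 2)) = Pow(Add(-1997406, Mul(-2054, -4107)), Rational(1, 2)) = Pow(Add(-1997406, 8435778), Rational(1, 2)) = Pow(6438372, Rational(1, 2)) = Mul(2, Pow(1609593, Rational(1, 2)))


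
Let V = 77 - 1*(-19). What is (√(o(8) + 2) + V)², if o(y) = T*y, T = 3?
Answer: (96 + √26)² ≈ 10221.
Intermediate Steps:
V = 96 (V = 77 + 19 = 96)
o(y) = 3*y
(√(o(8) + 2) + V)² = (√(3*8 + 2) + 96)² = (√(24 + 2) + 96)² = (√26 + 96)² = (96 + √26)²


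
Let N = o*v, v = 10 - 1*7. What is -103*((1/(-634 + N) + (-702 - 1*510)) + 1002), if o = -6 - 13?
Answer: 14946433/691 ≈ 21630.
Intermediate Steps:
o = -19
v = 3 (v = 10 - 7 = 3)
N = -57 (N = -19*3 = -57)
-103*((1/(-634 + N) + (-702 - 1*510)) + 1002) = -103*((1/(-634 - 57) + (-702 - 1*510)) + 1002) = -103*((1/(-691) + (-702 - 510)) + 1002) = -103*((-1/691 - 1212) + 1002) = -103*(-837493/691 + 1002) = -103*(-145111/691) = 14946433/691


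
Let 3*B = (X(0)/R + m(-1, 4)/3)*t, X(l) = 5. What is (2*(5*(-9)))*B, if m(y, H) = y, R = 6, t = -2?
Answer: 30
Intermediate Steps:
B = -⅓ (B = ((5/6 - 1/3)*(-2))/3 = ((5*(⅙) - 1*⅓)*(-2))/3 = ((⅚ - ⅓)*(-2))/3 = ((½)*(-2))/3 = (⅓)*(-1) = -⅓ ≈ -0.33333)
(2*(5*(-9)))*B = (2*(5*(-9)))*(-⅓) = (2*(-45))*(-⅓) = -90*(-⅓) = 30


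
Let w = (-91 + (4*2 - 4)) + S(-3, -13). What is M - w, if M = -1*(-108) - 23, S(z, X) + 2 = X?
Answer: 187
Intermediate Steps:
S(z, X) = -2 + X
M = 85 (M = 108 - 23 = 85)
w = -102 (w = (-91 + (4*2 - 4)) + (-2 - 13) = (-91 + (8 - 4)) - 15 = (-91 + 4) - 15 = -87 - 15 = -102)
M - w = 85 - 1*(-102) = 85 + 102 = 187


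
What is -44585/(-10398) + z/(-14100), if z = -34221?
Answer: 164079743/24435300 ≈ 6.7149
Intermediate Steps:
-44585/(-10398) + z/(-14100) = -44585/(-10398) - 34221/(-14100) = -44585*(-1/10398) - 34221*(-1/14100) = 44585/10398 + 11407/4700 = 164079743/24435300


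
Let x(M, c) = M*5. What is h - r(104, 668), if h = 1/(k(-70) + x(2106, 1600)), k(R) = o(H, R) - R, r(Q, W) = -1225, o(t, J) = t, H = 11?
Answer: 12998476/10611 ≈ 1225.0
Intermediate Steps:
x(M, c) = 5*M
k(R) = 11 - R
h = 1/10611 (h = 1/((11 - 1*(-70)) + 5*2106) = 1/((11 + 70) + 10530) = 1/(81 + 10530) = 1/10611 ≈ 9.4242e-5)
h - r(104, 668) = 1/10611 - 1*(-1225) = 1/10611 + 1225 = 12998476/10611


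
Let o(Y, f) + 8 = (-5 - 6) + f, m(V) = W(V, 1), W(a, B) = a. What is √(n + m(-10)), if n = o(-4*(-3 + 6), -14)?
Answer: I*√43 ≈ 6.5574*I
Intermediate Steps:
m(V) = V
o(Y, f) = -19 + f (o(Y, f) = -8 + ((-5 - 6) + f) = -8 + (-11 + f) = -19 + f)
n = -33 (n = -19 - 14 = -33)
√(n + m(-10)) = √(-33 - 10) = √(-43) = I*√43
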